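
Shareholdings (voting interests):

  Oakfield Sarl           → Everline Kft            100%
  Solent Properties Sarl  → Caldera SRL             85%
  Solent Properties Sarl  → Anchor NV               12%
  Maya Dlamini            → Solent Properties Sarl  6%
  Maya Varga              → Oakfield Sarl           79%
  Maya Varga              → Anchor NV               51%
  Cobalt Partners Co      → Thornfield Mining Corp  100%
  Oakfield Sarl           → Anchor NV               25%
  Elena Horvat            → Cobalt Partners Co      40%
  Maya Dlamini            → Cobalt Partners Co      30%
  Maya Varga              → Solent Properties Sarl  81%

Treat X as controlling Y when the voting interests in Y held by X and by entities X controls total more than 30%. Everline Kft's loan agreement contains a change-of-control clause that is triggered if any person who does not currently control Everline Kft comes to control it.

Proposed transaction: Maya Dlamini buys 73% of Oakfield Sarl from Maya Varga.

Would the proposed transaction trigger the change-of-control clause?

The purchase adds only to Maya Dlamini's holdings (Maya Varga's stake shrinks), so Maya Dlamini is the only person who could newly come to control Everline.
Maya Dlamini's largest direct stake is 30% in Cobalt, which does not meet the threshold, so Maya Dlamini controls no company.
Neither Maya Dlamini nor any entity Maya Dlamini controls holds any voting interest in Everline.
So before the transaction, Maya Dlamini does not control Everline.
After the purchase, Maya Dlamini holds 73% of Oakfield directly, and Maya Varga's stake falls to 6%.
Maya Dlamini holds 73% of Oakfield, so Maya Dlamini controls Oakfield.
Oakfield holds 100% of Everline, so Maya Dlamini controls Everline.
Maya Dlamini did not control Everline before and does after, so the clause is triggered.

Yes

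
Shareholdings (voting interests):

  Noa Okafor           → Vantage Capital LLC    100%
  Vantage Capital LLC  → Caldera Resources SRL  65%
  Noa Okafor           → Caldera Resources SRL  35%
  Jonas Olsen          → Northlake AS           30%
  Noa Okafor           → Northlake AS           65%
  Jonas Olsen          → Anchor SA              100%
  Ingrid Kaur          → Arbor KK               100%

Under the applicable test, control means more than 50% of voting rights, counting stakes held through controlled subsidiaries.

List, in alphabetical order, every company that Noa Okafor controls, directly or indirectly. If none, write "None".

Caldera Resources SRL, Northlake AS, Vantage Capital LLC

Noa holds 65% of Northlake, so Noa controls Northlake.
Noa holds 100% of Vantage, so Noa controls Vantage.
Vantage and Noa together hold 65% + 35% = 100% of Caldera, so Noa controls Caldera.
No other company's threshold is met.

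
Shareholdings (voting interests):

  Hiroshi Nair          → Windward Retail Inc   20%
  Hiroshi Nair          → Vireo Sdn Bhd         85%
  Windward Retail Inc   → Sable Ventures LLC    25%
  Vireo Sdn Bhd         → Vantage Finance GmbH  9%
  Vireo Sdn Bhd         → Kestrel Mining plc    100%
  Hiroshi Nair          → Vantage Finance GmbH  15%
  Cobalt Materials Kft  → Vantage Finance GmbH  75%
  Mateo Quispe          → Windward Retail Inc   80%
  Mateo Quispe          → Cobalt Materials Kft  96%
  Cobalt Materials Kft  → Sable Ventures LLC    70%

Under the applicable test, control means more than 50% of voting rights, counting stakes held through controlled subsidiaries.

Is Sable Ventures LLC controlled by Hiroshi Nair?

No

Hiroshi holds 85% of Vireo, so Hiroshi controls Vireo.
Vireo holds 100% of Kestrel, so Hiroshi controls Kestrel.
Neither Hiroshi nor any entity Hiroshi controls holds any voting interest in Sable.
So Hiroshi does not control Sable.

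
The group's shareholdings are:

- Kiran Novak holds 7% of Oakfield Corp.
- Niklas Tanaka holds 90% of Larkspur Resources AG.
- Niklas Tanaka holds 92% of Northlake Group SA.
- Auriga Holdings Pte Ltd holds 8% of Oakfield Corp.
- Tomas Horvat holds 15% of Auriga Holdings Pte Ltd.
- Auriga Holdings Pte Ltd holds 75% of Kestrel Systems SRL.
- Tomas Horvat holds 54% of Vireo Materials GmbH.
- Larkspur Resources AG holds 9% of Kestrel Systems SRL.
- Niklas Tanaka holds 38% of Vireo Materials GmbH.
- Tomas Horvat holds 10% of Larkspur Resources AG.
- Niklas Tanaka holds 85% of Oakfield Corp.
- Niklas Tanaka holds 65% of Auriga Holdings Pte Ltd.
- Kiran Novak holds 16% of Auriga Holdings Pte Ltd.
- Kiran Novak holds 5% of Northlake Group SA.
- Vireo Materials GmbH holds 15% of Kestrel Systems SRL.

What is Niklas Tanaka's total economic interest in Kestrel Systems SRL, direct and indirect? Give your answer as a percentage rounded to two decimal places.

Niklas reaches Kestrel along 3 paths.
Via Vireo: 38% × 15% = 5.7%.
Via Auriga: 65% × 75% = 48.75%.
Via Larkspur: 90% × 9% = 8.1%.
Total: 5.7% + 48.75% + 8.1% = 62.55%.

62.55%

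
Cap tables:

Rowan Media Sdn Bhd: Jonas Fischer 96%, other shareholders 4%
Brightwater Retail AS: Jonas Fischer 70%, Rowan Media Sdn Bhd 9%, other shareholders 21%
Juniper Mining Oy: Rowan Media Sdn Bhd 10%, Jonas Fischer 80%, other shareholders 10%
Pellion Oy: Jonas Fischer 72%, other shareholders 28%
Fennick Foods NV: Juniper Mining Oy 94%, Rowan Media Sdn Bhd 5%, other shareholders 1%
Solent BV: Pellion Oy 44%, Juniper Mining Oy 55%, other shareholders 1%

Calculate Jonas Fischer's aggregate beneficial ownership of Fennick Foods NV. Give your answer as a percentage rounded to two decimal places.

Jonas reaches Fennick along 3 paths.
Via Rowan → Juniper: 96% × 10% × 94% = 9.024%.
Via Juniper: 80% × 94% = 75.2%.
Via Rowan: 96% × 5% = 4.8%.
Total: 9.024% + 75.2% + 4.8% = 89.024%.
Rounded: 89.02%.

89.02%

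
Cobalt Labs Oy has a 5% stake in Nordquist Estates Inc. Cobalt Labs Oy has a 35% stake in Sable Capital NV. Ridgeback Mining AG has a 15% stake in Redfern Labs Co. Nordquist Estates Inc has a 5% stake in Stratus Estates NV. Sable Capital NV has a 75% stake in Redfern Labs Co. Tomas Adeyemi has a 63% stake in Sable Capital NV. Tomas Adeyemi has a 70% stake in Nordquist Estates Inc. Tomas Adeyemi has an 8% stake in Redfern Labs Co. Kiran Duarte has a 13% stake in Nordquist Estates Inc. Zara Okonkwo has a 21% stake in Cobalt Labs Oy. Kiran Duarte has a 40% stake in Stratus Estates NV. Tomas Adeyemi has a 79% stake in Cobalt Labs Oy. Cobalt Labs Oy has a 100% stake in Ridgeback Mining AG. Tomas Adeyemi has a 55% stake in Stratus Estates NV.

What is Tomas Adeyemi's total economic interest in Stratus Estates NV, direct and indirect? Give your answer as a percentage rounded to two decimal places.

58.70%

Tomas reaches Stratus along 3 paths.
Direct stake: 55% = 55%.
Via Cobalt → Nordquist: 79% × 5% × 5% = 0.1975%.
Via Nordquist: 70% × 5% = 3.5%.
Total: 55% + 0.1975% + 3.5% = 58.6975%.
Rounded: 58.70%.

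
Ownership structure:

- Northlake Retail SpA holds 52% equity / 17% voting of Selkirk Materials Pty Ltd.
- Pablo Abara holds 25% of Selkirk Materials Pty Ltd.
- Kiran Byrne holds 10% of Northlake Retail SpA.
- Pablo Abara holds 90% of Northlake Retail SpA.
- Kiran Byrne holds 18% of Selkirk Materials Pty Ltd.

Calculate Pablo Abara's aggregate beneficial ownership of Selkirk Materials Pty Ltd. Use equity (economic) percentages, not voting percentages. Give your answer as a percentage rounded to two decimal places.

71.80%

Pablo reaches Selkirk along 2 paths.
Direct stake: 25% = 25%.
Via Northlake: 90% × 52% = 46.8%.
Total: 25% + 46.8% = 71.8%.
Rounded: 71.80%.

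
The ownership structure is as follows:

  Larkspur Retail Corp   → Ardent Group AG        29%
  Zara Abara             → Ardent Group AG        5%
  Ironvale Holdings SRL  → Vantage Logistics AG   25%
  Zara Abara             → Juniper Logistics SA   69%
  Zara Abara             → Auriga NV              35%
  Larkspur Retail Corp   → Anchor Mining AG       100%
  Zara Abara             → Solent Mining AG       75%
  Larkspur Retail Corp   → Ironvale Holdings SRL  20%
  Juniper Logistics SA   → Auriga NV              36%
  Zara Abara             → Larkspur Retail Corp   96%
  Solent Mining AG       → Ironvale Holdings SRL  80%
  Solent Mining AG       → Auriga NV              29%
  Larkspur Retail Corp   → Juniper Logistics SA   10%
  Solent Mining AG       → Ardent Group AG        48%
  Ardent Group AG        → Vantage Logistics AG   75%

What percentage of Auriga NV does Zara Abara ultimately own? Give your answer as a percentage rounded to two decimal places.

85.05%

Zara reaches Auriga along 4 paths.
Direct stake: 35% = 35%.
Via Solent: 75% × 29% = 21.75%.
Via Larkspur → Juniper: 96% × 10% × 36% = 3.456%.
Via Juniper: 69% × 36% = 24.84%.
Total: 35% + 21.75% + 3.456% + 24.84% = 85.046%.
Rounded: 85.05%.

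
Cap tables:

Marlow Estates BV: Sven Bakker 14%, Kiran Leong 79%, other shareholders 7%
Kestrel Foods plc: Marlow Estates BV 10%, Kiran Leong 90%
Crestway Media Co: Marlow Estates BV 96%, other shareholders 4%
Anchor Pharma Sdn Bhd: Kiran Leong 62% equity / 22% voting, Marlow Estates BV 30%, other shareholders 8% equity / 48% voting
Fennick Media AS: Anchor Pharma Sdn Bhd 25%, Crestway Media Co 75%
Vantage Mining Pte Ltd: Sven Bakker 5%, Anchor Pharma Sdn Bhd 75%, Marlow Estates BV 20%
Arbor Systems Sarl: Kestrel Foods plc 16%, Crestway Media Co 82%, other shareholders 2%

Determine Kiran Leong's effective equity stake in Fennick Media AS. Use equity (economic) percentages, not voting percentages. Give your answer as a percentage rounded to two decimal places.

78.31%

Kiran reaches Fennick along 3 paths.
Via Anchor: 62% × 25% = 15.5%.
Via Marlow → Anchor: 79% × 30% × 25% = 5.925%.
Via Marlow → Crestway: 79% × 96% × 75% = 56.88%.
Total: 15.5% + 5.925% + 56.88% = 78.305%.
Rounded: 78.31%.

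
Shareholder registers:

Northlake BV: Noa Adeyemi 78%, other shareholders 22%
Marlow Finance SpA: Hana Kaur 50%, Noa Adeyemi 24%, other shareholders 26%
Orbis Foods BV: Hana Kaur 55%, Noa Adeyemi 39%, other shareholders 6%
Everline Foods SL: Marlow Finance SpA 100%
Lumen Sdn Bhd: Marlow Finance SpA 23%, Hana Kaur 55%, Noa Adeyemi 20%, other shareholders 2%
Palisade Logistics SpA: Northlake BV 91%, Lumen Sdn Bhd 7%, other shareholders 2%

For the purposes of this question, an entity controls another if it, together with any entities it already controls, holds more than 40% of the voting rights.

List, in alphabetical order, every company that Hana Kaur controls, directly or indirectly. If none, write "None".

Everline Foods SL, Lumen Sdn Bhd, Marlow Finance SpA, Orbis Foods BV

Hana holds 50% of Marlow, so Hana controls Marlow.
Hana holds 55% of Orbis, so Hana controls Orbis.
Marlow holds 100% of Everline, so Hana controls Everline.
Marlow and Hana together hold 23% + 55% = 78% of Lumen, so Hana controls Lumen.
No other company's threshold is met.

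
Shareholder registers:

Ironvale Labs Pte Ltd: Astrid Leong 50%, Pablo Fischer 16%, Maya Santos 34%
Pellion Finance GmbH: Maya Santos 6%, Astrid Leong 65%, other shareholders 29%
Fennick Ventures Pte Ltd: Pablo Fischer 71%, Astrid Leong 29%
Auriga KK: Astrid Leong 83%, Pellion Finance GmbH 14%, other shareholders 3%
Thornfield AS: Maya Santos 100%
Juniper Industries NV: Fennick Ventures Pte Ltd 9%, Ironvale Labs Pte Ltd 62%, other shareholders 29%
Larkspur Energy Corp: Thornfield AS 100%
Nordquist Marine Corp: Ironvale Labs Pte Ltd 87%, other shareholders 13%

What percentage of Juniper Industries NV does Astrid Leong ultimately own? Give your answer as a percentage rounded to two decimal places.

Astrid reaches Juniper along 2 paths.
Via Fennick: 29% × 9% = 2.61%.
Via Ironvale: 50% × 62% = 31%.
Total: 2.61% + 31% = 33.61%.

33.61%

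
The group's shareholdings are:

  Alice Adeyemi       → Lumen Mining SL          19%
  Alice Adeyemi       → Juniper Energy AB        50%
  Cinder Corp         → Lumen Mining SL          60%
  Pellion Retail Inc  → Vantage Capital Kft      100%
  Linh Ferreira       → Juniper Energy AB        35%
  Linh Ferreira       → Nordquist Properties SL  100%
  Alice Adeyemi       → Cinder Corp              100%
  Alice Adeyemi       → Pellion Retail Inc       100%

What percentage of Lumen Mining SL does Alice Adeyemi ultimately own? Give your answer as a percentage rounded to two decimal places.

Alice reaches Lumen along 2 paths.
Via Cinder: 100% × 60% = 60%.
Direct stake: 19% = 19%.
Total: 60% + 19% = 79%.
Rounded: 79.00%.

79.00%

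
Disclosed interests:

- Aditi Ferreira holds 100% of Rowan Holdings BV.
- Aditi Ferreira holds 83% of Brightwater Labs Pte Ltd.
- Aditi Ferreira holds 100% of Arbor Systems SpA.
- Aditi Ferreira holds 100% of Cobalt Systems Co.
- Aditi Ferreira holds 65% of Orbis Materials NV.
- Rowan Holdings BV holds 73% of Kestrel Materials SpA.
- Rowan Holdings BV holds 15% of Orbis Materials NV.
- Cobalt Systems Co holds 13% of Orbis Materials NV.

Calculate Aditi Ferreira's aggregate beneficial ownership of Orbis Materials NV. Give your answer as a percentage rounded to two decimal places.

93.00%

Aditi reaches Orbis along 3 paths.
Via Rowan: 100% × 15% = 15%.
Direct stake: 65% = 65%.
Via Cobalt: 100% × 13% = 13%.
Total: 15% + 65% + 13% = 93%.
Rounded: 93.00%.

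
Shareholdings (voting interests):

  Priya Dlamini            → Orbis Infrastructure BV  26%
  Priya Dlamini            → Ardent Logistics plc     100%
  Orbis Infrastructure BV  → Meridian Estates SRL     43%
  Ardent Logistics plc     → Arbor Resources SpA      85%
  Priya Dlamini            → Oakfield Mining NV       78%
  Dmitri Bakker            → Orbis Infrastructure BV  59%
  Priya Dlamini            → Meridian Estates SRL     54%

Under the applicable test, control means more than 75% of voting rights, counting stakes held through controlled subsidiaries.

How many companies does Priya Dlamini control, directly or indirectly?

3

Priya holds 100% of Ardent, so Priya controls Ardent.
Priya holds 78% of Oakfield, so Priya controls Oakfield.
Ardent holds 85% of Arbor, so Priya controls Arbor.
No other company's threshold is met.
Priya controls 3 companies.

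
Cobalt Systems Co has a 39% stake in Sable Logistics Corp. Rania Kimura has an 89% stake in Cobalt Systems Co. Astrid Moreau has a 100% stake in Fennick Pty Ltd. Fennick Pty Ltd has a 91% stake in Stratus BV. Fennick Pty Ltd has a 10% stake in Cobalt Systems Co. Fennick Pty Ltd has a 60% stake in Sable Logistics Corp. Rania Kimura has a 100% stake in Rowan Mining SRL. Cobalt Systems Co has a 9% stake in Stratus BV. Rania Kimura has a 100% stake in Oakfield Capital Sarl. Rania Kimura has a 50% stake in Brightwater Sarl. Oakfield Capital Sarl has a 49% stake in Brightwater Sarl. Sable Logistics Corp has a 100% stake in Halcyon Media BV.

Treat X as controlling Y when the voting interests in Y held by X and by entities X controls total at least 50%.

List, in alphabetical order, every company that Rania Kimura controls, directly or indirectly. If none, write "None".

Rania holds 100% of Rowan, so Rania controls Rowan.
Rania holds 89% of Cobalt, so Rania controls Cobalt.
Rania holds 100% of Oakfield, so Rania controls Oakfield.
Rania and Oakfield together hold 50% + 49% = 99% of Brightwater, so Rania controls Brightwater.
No other company's threshold is met.

Brightwater Sarl, Cobalt Systems Co, Oakfield Capital Sarl, Rowan Mining SRL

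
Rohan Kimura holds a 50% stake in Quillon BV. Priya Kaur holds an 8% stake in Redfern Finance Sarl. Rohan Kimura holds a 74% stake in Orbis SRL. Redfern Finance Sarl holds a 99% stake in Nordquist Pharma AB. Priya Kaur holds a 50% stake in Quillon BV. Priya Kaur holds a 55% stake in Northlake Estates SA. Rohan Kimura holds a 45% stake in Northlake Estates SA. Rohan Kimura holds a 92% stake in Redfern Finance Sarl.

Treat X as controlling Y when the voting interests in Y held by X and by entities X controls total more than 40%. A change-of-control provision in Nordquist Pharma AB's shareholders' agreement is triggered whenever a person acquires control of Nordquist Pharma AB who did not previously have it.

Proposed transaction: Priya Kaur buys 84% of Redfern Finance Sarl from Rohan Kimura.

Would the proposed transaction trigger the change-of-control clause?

The purchase adds only to Priya's holdings (Rohan's stake shrinks), so Priya is the only person who could newly come to control Nordquist.
Priya holds 50% of Quillon, so Priya controls Quillon.
Priya holds 55% of Northlake, so Priya controls Northlake.
Neither Priya nor any entity Priya controls holds any voting interest in Nordquist.
So before the transaction, Priya does not control Nordquist.
After the purchase, Priya's direct stake in Redfern rises to 8% + 84% = 92%, and Rohan's stake falls to 8%.
Priya holds 92% of Redfern, so Priya controls Redfern.
Redfern holds 99% of Nordquist, so Priya controls Nordquist.
Priya did not control Nordquist before and does after, so the clause is triggered.

Yes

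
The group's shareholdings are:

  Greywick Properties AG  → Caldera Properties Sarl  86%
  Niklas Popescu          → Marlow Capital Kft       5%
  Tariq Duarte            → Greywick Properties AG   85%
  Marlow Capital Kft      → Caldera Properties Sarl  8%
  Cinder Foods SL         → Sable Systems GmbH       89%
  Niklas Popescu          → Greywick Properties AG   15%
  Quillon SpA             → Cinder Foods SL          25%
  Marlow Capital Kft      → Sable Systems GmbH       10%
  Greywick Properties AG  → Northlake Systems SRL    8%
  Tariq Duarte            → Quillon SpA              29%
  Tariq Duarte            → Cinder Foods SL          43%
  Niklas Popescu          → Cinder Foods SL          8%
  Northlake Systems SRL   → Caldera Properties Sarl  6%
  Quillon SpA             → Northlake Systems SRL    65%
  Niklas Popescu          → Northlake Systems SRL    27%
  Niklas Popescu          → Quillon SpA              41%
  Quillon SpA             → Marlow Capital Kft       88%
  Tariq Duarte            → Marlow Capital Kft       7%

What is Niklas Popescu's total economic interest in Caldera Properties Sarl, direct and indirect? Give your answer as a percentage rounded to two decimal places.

19.48%

Niklas reaches Caldera along 6 paths.
Via Greywick: 15% × 86% = 12.9%.
Via Marlow: 5% × 8% = 0.4%.
Via Quillon → Marlow: 41% × 88% × 8% = 2.8864%.
Via Northlake: 27% × 6% = 1.62%.
Via Quillon → Northlake: 41% × 65% × 6% = 1.599%.
Via Greywick → Northlake: 15% × 8% × 6% = 0.072%.
Total: 12.9% + 0.4% + 2.8864% + 1.62% + 1.599% + 0.072% = 19.4774%.
Rounded: 19.48%.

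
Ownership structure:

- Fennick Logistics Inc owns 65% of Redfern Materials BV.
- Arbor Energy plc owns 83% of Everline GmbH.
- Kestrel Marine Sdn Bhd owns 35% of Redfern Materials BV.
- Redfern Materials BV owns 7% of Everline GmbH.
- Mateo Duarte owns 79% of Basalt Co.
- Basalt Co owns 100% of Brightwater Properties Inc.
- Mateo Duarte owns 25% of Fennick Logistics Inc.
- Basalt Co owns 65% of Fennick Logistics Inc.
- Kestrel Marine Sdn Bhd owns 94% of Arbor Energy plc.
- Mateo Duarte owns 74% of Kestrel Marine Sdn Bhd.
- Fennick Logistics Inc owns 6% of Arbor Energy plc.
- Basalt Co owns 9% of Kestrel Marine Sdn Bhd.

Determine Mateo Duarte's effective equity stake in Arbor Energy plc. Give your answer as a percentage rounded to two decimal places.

Mateo reaches Arbor along 4 paths.
Via Basalt → Fennick: 79% × 65% × 6% = 3.081%.
Via Fennick: 25% × 6% = 1.5%.
Via Kestrel: 74% × 94% = 69.56%.
Via Basalt → Kestrel: 79% × 9% × 94% = 6.6834%.
Total: 3.081% + 1.5% + 69.56% + 6.6834% = 80.8244%.
Rounded: 80.82%.

80.82%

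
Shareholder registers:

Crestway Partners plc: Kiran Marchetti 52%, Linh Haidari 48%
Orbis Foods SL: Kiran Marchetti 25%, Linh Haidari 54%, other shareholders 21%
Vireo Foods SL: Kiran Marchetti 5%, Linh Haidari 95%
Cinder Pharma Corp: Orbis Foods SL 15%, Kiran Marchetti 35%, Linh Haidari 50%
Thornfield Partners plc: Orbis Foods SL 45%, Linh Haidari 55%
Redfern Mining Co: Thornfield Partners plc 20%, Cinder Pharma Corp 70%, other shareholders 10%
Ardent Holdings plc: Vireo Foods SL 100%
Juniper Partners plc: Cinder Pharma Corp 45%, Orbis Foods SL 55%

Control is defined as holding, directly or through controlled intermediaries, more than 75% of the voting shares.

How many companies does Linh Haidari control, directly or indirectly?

Linh holds 95% of Vireo, so Linh controls Vireo.
Vireo holds 100% of Ardent, so Linh controls Ardent.
No other company's threshold is met.
Linh controls 2 companies.

2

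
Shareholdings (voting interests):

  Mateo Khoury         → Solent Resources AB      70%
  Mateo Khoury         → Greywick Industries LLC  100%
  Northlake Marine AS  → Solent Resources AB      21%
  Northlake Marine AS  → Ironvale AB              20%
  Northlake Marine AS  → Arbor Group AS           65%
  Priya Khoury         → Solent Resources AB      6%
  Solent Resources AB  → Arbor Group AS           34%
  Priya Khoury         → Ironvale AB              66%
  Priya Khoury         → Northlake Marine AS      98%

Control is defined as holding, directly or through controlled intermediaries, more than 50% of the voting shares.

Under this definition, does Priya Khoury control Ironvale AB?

Priya holds 98% of Northlake, so Priya controls Northlake.
Priya and Northlake together hold 66% + 20% = 86% of Ironvale, so Priya controls Ironvale.

Yes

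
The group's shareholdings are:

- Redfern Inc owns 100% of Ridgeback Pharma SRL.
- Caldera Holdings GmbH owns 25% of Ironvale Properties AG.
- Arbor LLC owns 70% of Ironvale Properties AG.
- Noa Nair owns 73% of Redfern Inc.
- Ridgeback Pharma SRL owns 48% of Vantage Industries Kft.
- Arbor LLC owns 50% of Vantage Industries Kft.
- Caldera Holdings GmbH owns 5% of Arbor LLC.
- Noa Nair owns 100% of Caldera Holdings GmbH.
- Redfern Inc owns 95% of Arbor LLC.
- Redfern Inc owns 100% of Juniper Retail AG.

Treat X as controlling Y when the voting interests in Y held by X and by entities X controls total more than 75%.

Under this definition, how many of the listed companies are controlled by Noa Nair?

1

Noa holds 100% of Caldera, so Noa controls Caldera.
No other company's threshold is met.
Noa controls 1 company.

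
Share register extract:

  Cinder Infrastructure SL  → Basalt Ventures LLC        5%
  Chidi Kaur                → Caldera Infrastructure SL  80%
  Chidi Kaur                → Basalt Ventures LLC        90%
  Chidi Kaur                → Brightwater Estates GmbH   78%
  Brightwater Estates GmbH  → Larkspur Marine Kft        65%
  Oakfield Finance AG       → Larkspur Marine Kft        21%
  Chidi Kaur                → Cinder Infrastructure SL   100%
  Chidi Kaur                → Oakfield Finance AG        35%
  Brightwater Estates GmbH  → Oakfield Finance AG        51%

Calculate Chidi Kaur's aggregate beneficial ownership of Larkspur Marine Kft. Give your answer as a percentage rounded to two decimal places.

Chidi reaches Larkspur along 3 paths.
Via Brightwater → Oakfield: 78% × 51% × 21% = 8.3538%.
Via Oakfield: 35% × 21% = 7.35%.
Via Brightwater: 78% × 65% = 50.7%.
Total: 8.3538% + 7.35% + 50.7% = 66.4038%.
Rounded: 66.40%.

66.40%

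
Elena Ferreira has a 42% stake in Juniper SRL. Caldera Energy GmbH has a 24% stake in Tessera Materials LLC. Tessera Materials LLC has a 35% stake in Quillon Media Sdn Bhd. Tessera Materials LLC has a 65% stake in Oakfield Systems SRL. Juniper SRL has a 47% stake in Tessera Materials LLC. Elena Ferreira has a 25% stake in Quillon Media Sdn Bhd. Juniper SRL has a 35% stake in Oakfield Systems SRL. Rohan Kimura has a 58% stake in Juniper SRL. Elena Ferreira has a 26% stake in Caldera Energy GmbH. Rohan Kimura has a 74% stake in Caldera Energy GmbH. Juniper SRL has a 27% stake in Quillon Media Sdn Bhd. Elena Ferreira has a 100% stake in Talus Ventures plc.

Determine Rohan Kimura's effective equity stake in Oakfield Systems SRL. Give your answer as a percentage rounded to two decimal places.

49.56%

Rohan reaches Oakfield along 3 paths.
Via Juniper: 58% × 35% = 20.3%.
Via Juniper → Tessera: 58% × 47% × 65% = 17.719%.
Via Caldera → Tessera: 74% × 24% × 65% = 11.544%.
Total: 20.3% + 17.719% + 11.544% = 49.563%.
Rounded: 49.56%.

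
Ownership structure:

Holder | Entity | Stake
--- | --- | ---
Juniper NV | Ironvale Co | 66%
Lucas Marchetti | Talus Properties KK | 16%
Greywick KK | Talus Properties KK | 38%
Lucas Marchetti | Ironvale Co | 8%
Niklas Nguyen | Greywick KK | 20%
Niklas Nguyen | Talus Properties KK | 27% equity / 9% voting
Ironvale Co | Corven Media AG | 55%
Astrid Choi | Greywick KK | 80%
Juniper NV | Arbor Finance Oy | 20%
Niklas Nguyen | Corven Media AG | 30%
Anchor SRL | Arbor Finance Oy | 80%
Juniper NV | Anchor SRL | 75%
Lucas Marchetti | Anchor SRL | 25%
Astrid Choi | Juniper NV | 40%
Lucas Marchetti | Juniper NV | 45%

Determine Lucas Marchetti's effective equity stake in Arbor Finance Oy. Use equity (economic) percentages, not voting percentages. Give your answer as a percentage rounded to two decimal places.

Lucas reaches Arbor along 3 paths.
Via Juniper → Anchor: 45% × 75% × 80% = 27%.
Via Anchor: 25% × 80% = 20%.
Via Juniper: 45% × 20% = 9%.
Total: 27% + 20% + 9% = 56%.
Rounded: 56.00%.

56.00%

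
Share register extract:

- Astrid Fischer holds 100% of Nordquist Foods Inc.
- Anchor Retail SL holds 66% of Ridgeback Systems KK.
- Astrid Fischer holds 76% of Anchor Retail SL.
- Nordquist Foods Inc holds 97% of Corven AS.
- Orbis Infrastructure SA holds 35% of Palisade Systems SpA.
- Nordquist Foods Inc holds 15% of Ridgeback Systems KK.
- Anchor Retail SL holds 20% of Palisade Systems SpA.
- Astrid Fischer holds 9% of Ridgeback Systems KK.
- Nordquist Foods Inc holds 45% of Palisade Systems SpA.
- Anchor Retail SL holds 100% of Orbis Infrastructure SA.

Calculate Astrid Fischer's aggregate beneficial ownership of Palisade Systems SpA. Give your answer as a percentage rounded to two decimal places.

86.80%

Astrid reaches Palisade along 3 paths.
Via Nordquist: 100% × 45% = 45%.
Via Anchor → Orbis: 76% × 100% × 35% = 26.6%.
Via Anchor: 76% × 20% = 15.2%.
Total: 45% + 26.6% + 15.2% = 86.8%.
Rounded: 86.80%.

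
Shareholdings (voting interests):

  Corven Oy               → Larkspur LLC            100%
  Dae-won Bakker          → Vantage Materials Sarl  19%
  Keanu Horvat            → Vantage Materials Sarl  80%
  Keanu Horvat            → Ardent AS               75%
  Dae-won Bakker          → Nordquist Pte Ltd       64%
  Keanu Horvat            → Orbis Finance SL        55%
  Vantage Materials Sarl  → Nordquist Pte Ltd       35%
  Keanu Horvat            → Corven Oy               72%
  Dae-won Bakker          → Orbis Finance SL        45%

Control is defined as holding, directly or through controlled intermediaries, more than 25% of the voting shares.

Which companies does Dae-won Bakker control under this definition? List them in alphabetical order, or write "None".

Dae-won holds 45% of Orbis, so Dae-won controls Orbis.
Dae-won holds 64% of Nordquist, so Dae-won controls Nordquist.
No other company's threshold is met.

Nordquist Pte Ltd, Orbis Finance SL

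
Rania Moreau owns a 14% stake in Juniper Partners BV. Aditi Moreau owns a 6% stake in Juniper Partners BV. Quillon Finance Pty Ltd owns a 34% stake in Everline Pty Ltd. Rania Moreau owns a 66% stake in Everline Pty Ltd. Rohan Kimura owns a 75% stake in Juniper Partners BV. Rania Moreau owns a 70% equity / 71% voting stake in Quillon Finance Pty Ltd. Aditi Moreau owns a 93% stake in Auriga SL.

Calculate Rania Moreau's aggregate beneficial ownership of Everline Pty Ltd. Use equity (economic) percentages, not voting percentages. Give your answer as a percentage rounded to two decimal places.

Rania reaches Everline along 2 paths.
Via Quillon: 70% × 34% = 23.8%.
Direct stake: 66% = 66%.
Total: 23.8% + 66% = 89.8%.
Rounded: 89.80%.

89.80%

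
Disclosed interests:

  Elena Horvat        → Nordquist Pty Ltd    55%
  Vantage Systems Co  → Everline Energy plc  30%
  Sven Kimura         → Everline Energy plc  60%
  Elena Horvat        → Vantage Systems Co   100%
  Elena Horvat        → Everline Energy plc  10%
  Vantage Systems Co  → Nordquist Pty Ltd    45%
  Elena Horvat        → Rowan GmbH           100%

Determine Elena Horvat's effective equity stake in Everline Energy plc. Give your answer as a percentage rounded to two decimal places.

40.00%

Elena reaches Everline along 2 paths.
Via Vantage: 100% × 30% = 30%.
Direct stake: 10% = 10%.
Total: 30% + 10% = 40%.
Rounded: 40.00%.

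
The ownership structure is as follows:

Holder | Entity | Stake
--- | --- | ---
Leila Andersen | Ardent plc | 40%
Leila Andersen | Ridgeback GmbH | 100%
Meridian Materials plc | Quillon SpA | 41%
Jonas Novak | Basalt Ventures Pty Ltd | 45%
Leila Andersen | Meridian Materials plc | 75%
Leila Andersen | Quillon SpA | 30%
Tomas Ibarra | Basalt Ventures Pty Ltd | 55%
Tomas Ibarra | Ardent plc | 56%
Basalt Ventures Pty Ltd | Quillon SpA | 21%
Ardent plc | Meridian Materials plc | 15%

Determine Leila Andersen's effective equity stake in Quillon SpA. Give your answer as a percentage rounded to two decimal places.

63.21%

Leila reaches Quillon along 3 paths.
Via Meridian: 75% × 41% = 30.75%.
Via Ardent → Meridian: 40% × 15% × 41% = 2.46%.
Direct stake: 30% = 30%.
Total: 30.75% + 2.46% + 30% = 63.21%.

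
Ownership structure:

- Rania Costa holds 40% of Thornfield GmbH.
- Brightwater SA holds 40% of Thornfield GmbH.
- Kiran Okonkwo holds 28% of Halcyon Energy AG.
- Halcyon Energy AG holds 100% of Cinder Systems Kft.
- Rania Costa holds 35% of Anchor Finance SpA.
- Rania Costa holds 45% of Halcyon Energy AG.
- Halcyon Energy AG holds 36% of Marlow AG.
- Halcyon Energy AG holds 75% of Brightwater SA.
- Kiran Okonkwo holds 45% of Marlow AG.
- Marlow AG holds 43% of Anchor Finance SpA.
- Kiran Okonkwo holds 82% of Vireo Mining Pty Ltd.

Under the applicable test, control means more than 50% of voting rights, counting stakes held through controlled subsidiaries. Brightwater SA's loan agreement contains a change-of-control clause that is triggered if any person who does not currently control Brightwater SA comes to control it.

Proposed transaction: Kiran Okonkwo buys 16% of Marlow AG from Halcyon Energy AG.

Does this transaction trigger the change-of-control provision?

The purchase adds only to Kiran's holdings (Halcyon's stake shrinks), so Kiran is the only person who could newly come to control Brightwater.
Kiran holds 82% of Vireo, so Kiran controls Vireo.
Neither Kiran nor any entity Kiran controls holds any voting interest in Brightwater.
So before the transaction, Kiran does not control Brightwater.
After the purchase, Kiran's direct stake in Marlow rises to 45% + 16% = 61%, and Halcyon's stake falls to 20%.
Kiran holds 61% of Marlow, so Kiran controls Marlow.
After the transaction, neither Kiran nor any entity Kiran controls holds a voting interest in Brightwater, so Kiran still does not control it.
No new person acquires control, so the clause is not triggered.

No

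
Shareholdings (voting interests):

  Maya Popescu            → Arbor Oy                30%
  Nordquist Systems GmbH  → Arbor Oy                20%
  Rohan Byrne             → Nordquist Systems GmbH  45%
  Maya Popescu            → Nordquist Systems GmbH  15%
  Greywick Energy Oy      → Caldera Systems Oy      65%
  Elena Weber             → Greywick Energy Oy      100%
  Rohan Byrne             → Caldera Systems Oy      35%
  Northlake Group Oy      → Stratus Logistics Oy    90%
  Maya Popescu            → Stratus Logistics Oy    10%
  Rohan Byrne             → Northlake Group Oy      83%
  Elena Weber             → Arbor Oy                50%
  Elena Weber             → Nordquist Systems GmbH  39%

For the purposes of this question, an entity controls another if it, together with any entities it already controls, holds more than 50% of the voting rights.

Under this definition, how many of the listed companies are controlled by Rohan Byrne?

Rohan holds 83% of Northlake, so Rohan controls Northlake.
Northlake holds 90% of Stratus, so Rohan controls Stratus.
No other company's threshold is met.
Rohan controls 2 companies.

2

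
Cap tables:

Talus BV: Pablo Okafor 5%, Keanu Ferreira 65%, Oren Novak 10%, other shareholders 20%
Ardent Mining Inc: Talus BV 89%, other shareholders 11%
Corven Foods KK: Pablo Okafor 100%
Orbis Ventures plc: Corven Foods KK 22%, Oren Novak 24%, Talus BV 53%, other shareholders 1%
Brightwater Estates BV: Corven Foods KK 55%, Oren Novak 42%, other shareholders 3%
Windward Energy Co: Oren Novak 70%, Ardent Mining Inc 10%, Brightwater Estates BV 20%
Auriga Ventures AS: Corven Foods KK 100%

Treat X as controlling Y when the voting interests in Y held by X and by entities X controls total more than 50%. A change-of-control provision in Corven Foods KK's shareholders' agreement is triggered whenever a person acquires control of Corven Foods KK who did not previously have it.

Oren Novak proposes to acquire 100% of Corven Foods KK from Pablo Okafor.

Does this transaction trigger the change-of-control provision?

The purchase adds only to Oren's holdings (Pablo's stake shrinks), so Oren is the only person who could newly come to control Corven.
Oren holds 70% of Windward, so Oren controls Windward.
Neither Oren nor any entity Oren controls holds any voting interest in Corven.
So before the transaction, Oren does not control Corven.
After the purchase, Oren holds 100% of Corven directly, and Pablo's stake falls to 0%.
Oren holds 100% of Corven, so Oren controls Corven.
Oren did not control Corven before and does after, so the clause is triggered.

Yes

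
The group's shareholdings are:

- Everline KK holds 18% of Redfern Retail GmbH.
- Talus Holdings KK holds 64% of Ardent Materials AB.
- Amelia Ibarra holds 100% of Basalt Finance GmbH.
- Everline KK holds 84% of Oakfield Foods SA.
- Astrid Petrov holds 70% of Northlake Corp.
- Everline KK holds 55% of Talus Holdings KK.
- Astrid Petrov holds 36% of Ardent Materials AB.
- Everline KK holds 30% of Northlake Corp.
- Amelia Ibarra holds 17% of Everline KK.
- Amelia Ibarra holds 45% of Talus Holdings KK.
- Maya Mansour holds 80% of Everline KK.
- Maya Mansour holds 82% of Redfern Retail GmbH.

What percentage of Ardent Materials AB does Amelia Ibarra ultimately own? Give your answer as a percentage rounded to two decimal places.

Amelia reaches Ardent along 2 paths.
Via Talus: 45% × 64% = 28.8%.
Via Everline → Talus: 17% × 55% × 64% = 5.984%.
Total: 28.8% + 5.984% = 34.784%.
Rounded: 34.78%.

34.78%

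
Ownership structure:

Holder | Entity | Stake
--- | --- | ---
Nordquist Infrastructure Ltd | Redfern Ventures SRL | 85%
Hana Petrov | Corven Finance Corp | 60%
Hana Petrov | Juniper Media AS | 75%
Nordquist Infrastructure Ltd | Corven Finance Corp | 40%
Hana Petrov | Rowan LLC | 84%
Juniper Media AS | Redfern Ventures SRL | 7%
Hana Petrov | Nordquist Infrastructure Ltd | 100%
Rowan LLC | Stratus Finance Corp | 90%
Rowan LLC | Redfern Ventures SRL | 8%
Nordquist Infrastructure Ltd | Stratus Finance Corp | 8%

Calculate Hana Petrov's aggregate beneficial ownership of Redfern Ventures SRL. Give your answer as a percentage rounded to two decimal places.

96.97%

Hana reaches Redfern along 3 paths.
Via Rowan: 84% × 8% = 6.72%.
Via Juniper: 75% × 7% = 5.25%.
Via Nordquist: 100% × 85% = 85%.
Total: 6.72% + 5.25% + 85% = 96.97%.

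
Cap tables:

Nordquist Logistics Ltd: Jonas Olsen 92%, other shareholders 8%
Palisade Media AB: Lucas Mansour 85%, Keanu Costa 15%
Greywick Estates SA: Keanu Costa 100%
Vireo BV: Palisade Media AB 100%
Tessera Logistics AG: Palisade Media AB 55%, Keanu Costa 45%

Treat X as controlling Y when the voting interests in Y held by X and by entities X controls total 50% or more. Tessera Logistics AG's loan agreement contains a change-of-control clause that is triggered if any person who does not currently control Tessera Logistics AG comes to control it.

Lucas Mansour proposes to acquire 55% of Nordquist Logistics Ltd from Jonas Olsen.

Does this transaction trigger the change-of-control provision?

The purchase adds only to Lucas's holdings (Jonas's stake shrinks), so Lucas is the only person who could newly come to control Tessera.
Lucas holds 85% of Palisade, so Lucas controls Palisade.
Palisade holds 55% of Tessera, so Lucas controls Tessera.
So Lucas already controls Tessera before the transaction.
After the purchase, Lucas holds 55% of Nordquist directly, and Jonas's stake falls to 37%.
Lucas controlled Tessera already, so this is not a new person acquiring control; every other person's position is unchanged or reduced.
No new person acquires control, so the clause is not triggered.

No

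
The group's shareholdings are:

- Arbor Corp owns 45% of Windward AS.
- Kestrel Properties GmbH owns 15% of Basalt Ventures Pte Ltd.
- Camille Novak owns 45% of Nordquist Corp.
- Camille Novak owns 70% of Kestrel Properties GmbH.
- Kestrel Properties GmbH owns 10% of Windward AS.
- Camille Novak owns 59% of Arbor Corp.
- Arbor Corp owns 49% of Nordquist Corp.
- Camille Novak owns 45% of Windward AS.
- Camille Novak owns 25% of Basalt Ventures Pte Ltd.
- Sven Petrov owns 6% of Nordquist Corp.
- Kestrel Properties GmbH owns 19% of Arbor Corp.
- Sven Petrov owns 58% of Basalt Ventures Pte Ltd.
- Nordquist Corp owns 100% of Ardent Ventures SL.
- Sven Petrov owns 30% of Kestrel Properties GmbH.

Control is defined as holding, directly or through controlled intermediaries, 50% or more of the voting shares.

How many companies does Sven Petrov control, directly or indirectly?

Sven holds 58% of Basalt, so Sven controls Basalt.
No other company's threshold is met.
Sven controls 1 company.

1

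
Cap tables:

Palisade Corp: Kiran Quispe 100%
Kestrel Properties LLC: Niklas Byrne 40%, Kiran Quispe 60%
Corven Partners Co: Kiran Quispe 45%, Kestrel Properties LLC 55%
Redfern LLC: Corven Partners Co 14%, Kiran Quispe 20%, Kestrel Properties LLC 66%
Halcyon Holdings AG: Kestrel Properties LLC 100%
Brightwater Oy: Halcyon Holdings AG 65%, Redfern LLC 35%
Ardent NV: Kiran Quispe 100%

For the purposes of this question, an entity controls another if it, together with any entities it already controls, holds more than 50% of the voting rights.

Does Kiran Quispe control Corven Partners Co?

Yes

Kiran holds 60% of Kestrel, so Kiran controls Kestrel.
Kiran and Kestrel together hold 45% + 55% = 100% of Corven, so Kiran controls Corven.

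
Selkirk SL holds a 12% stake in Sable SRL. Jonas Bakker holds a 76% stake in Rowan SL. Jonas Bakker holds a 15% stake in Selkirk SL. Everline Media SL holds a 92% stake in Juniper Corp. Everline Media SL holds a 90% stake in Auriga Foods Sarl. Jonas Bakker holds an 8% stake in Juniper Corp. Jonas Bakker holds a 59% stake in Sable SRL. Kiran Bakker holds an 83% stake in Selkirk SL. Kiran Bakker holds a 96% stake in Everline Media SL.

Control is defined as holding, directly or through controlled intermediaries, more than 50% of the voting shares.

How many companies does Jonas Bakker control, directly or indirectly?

Jonas holds 76% of Rowan, so Jonas controls Rowan.
Jonas holds 59% of Sable, so Jonas controls Sable.
No other company's threshold is met.
Jonas controls 2 companies.

2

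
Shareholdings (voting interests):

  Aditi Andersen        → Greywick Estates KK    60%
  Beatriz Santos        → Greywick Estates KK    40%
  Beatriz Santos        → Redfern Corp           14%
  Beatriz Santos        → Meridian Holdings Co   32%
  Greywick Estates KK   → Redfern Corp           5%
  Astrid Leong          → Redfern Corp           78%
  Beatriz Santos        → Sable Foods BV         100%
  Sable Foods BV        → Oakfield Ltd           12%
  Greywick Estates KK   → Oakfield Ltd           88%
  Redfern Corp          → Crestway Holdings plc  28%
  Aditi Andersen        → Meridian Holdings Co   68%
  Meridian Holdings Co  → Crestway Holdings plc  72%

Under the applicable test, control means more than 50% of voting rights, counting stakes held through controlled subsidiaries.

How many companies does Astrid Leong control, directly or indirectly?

Astrid holds 78% of Redfern, so Astrid controls Redfern.
No other company's threshold is met.
Astrid controls 1 company.

1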